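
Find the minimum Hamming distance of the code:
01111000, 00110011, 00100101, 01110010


Comparing all pairs, minimum distance: 2
Can detect 1 errors, correct 0 errors

2


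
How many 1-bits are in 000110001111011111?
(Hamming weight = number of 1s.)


Counting 1s in 000110001111011111

11


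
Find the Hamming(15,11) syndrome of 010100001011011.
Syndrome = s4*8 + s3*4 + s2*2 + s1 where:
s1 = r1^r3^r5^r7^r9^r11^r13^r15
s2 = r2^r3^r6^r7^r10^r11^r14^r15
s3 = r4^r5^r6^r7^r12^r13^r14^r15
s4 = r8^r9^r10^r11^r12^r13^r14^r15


s1=1, s2=0, s3=0, s4=1

Syndrome = 9 (error at position 9)


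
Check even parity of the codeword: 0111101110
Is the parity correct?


Number of 1s: 7

No, parity error (7 ones)


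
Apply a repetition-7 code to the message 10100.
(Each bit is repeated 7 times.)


Each bit -> 7 copies

11111110000000111111100000000000000


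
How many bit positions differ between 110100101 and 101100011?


XOR: 011000110
Count of 1s: 4

4


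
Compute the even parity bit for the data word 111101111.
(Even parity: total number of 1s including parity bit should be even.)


Number of 1s in data: 8
Parity bit: 0

0


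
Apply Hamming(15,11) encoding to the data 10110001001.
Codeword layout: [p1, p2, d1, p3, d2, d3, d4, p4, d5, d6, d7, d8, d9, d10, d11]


Parity bits: p1=1, p2=0, p3=0, p4=0

101001100001001


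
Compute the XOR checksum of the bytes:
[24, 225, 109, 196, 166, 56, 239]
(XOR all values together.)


XOR chain: 24 ^ 225 ^ 109 ^ 196 ^ 166 ^ 56 ^ 239 = 33

33


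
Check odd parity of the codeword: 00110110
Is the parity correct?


Number of 1s: 4

No, parity error (4 ones)


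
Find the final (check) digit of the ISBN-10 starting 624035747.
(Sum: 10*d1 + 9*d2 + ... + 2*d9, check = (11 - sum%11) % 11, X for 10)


Weighted sum: 207
207 mod 11 = 9

Check digit: 2


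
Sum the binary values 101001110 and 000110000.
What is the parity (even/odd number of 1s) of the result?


101001110 = 334
000110000 = 48
Sum = 382 = 101111110
1s count = 7

odd parity (7 ones in 101111110)


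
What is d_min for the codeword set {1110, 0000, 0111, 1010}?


Comparing all pairs, minimum distance: 1
Can detect 0 errors, correct 0 errors

1


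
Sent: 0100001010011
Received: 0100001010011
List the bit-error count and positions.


XOR: 0000000000000

0 errors (received matches sent)


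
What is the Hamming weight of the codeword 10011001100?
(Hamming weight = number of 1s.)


Counting 1s in 10011001100

5


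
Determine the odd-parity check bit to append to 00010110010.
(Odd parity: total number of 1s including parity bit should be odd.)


Number of 1s in data: 4
Parity bit: 1

1


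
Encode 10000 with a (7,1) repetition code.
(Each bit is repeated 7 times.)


Each bit -> 7 copies

11111110000000000000000000000000000


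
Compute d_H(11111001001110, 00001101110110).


XOR: 11110100111000
Count of 1s: 8

8


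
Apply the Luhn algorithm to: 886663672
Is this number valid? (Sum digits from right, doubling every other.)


Luhn sum = 49
49 mod 10 = 9

Invalid (Luhn sum mod 10 = 9)


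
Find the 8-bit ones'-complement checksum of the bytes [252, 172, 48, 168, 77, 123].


Sum = 840 mod 256 = 72
Complement = 183

183


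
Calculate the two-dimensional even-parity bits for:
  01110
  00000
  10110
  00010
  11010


Row parities: 10111
Column parities: 00000

Row P: 10111, Col P: 00000, Corner: 0


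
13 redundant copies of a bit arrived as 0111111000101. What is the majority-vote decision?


Ones: 8 out of 13
Threshold: 7

1 (8/13 voted 1)


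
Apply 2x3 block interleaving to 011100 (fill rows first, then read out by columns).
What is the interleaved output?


Matrix:
  011
  100
Read columns: 011010

011010


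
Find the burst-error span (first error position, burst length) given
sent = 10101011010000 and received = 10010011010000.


XOR: 00111000000000

Burst at position 2, length 3


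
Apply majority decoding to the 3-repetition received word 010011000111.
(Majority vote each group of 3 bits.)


Groups: 010, 011, 000, 111
Majority votes: 0101

0101


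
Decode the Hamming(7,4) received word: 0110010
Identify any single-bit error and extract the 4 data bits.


Syndrome = 7: error at position 7

Data: 1011 (corrected bit 7)


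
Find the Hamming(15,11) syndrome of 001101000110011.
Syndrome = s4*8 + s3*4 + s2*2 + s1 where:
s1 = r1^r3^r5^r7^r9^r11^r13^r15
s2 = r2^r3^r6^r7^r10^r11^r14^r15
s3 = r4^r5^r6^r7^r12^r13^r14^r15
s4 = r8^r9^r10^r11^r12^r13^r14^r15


s1=1, s2=0, s3=0, s4=0

Syndrome = 1 (error at position 1)


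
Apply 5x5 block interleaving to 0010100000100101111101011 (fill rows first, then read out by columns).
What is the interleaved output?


Matrix:
  00101
  00000
  10010
  11111
  01011
Read columns: 0011000011100100011110011

0011000011100100011110011


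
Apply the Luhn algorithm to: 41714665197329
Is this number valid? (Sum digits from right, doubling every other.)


Luhn sum = 69
69 mod 10 = 9

Invalid (Luhn sum mod 10 = 9)


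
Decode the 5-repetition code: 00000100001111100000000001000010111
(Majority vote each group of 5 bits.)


Groups: 00000, 10000, 11111, 00000, 00000, 10000, 10111
Majority votes: 0010001

0010001


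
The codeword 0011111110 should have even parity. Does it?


Number of 1s: 7

No, parity error (7 ones)


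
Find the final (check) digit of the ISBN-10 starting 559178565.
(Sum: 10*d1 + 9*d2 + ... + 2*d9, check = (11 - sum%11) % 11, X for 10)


Weighted sum: 304
304 mod 11 = 7

Check digit: 4


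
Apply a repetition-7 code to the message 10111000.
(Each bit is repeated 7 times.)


Each bit -> 7 copies

11111110000000111111111111111111111000000000000000000000


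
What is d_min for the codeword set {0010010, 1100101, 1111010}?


Comparing all pairs, minimum distance: 3
Can detect 2 errors, correct 1 errors

3


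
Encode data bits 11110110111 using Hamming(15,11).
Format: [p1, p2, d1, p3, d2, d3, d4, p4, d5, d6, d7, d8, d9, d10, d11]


Parity bits: p1=0, p2=1, p3=0, p4=1

011011110110111


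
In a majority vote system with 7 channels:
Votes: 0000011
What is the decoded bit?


Ones: 2 out of 7
Threshold: 4

0 (2/7 voted 1)


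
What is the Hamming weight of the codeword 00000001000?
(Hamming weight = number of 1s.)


Counting 1s in 00000001000

1


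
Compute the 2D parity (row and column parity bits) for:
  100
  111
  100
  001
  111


Row parities: 11111
Column parities: 001

Row P: 11111, Col P: 001, Corner: 1


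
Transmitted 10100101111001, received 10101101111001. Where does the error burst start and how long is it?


XOR: 00001000000000

Burst at position 4, length 1


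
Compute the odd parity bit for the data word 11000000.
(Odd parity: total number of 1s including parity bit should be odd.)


Number of 1s in data: 2
Parity bit: 1

1


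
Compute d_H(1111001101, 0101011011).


XOR: 1010010110
Count of 1s: 5

5


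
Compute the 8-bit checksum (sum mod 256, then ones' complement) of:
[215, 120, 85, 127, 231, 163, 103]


Sum = 1044 mod 256 = 20
Complement = 235

235


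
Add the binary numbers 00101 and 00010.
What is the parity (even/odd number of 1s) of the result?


00101 = 5
00010 = 2
Sum = 7 = 111
1s count = 3

odd parity (3 ones in 111)


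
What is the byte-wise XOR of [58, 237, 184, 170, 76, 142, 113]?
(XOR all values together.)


XOR chain: 58 ^ 237 ^ 184 ^ 170 ^ 76 ^ 142 ^ 113 = 118

118


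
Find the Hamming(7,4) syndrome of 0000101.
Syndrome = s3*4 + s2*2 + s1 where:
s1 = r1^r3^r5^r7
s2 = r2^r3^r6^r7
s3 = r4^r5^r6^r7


s1=0, s2=1, s3=0

Syndrome = 2 (error at position 2)


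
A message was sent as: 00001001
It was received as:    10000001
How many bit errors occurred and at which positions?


XOR: 10001000

2 error(s) at position(s): 0, 4


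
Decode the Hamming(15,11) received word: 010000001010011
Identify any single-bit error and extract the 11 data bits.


Syndrome = 1: error at position 1

Data: 00001010011 (corrected bit 1)


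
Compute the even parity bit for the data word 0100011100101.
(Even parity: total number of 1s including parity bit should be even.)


Number of 1s in data: 6
Parity bit: 0

0


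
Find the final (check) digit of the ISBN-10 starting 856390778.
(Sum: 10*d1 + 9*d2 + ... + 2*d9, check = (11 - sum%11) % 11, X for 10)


Weighted sum: 313
313 mod 11 = 5

Check digit: 6


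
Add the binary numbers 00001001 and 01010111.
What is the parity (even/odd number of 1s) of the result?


00001001 = 9
01010111 = 87
Sum = 96 = 1100000
1s count = 2

even parity (2 ones in 1100000)


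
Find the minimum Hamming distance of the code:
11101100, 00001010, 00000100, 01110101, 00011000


Comparing all pairs, minimum distance: 2
Can detect 1 errors, correct 0 errors

2


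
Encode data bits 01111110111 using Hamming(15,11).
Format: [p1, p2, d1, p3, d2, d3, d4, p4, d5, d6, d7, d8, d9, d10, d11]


Parity bits: p1=0, p2=0, p3=0, p4=0

000011101110111


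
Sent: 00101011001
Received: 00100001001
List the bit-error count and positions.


XOR: 00001010000

2 error(s) at position(s): 4, 6


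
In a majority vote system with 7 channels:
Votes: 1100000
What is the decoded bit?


Ones: 2 out of 7
Threshold: 4

0 (2/7 voted 1)


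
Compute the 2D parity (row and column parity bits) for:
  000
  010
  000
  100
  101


Row parities: 01010
Column parities: 011

Row P: 01010, Col P: 011, Corner: 0


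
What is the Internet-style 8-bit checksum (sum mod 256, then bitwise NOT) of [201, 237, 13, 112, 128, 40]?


Sum = 731 mod 256 = 219
Complement = 36

36


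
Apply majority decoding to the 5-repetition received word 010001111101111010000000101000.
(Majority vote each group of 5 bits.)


Groups: 01000, 11111, 01111, 01000, 00001, 01000
Majority votes: 011000

011000


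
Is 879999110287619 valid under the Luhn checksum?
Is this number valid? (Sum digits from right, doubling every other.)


Luhn sum = 86
86 mod 10 = 6

Invalid (Luhn sum mod 10 = 6)


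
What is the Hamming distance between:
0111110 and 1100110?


XOR: 1011000
Count of 1s: 3

3


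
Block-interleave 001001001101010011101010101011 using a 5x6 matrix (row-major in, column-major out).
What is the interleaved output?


Matrix:
  001001
  001101
  010011
  101010
  101011
Read columns: 000110010011011010000011111101

000110010011011010000011111101


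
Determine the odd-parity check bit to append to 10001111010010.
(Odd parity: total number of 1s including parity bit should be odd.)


Number of 1s in data: 7
Parity bit: 0

0


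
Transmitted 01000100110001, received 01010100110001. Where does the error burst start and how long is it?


XOR: 00010000000000

Burst at position 3, length 1


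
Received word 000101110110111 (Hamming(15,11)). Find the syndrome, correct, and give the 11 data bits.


Syndrome = 0: no error detected

Data: 00110110111 (no errors)


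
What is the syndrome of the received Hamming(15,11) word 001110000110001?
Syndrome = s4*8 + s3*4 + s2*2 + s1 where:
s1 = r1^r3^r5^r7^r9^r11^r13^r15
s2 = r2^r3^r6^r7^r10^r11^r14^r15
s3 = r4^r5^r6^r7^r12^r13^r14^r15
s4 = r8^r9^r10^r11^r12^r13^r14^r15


s1=0, s2=0, s3=1, s4=1

Syndrome = 12 (error at position 12)


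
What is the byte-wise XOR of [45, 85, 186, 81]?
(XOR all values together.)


XOR chain: 45 ^ 85 ^ 186 ^ 81 = 147

147


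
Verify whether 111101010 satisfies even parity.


Number of 1s: 6

Yes, parity is correct (6 ones)


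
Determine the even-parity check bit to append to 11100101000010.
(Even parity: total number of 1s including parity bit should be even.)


Number of 1s in data: 6
Parity bit: 0

0


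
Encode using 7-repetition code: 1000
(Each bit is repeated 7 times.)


Each bit -> 7 copies

1111111000000000000000000000


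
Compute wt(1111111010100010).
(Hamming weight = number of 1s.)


Counting 1s in 1111111010100010

10


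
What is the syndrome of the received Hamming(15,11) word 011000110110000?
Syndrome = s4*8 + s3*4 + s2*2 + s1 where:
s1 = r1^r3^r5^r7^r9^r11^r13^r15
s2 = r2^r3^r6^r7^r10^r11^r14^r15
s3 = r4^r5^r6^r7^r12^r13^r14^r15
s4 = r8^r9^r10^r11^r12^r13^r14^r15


s1=1, s2=1, s3=1, s4=1

Syndrome = 15 (error at position 15)


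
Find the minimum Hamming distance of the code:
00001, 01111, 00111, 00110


Comparing all pairs, minimum distance: 1
Can detect 0 errors, correct 0 errors

1


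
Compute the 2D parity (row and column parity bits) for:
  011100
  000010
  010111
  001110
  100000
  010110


Row parities: 110111
Column parities: 110001

Row P: 110111, Col P: 110001, Corner: 1


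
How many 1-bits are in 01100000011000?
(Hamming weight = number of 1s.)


Counting 1s in 01100000011000

4


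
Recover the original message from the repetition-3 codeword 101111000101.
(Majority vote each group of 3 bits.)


Groups: 101, 111, 000, 101
Majority votes: 1101

1101


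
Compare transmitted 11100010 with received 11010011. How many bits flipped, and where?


XOR: 00110001

3 error(s) at position(s): 2, 3, 7


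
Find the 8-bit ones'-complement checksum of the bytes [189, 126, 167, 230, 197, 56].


Sum = 965 mod 256 = 197
Complement = 58

58


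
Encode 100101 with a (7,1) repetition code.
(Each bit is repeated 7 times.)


Each bit -> 7 copies

111111100000000000000111111100000001111111


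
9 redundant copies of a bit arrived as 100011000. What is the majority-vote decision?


Ones: 3 out of 9
Threshold: 5

0 (3/9 voted 1)


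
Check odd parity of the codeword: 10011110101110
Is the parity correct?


Number of 1s: 9

Yes, parity is correct (9 ones)


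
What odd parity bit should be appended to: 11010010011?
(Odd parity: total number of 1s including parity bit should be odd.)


Number of 1s in data: 6
Parity bit: 1

1


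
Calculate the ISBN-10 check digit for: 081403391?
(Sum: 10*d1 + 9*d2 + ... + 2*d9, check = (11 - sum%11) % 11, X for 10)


Weighted sum: 164
164 mod 11 = 10

Check digit: 1


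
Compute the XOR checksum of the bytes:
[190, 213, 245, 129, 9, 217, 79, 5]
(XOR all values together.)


XOR chain: 190 ^ 213 ^ 245 ^ 129 ^ 9 ^ 217 ^ 79 ^ 5 = 133

133


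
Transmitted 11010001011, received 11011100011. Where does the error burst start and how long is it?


XOR: 00001101000

Burst at position 4, length 4


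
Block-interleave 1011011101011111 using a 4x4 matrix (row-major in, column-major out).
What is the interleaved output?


Matrix:
  1011
  0111
  0101
  1111
Read columns: 1001011111011111

1001011111011111


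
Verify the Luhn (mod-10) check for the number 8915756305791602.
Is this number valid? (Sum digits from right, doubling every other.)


Luhn sum = 68
68 mod 10 = 8

Invalid (Luhn sum mod 10 = 8)


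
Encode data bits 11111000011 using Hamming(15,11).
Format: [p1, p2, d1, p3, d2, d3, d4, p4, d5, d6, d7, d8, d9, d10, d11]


Parity bits: p1=1, p2=1, p3=1, p4=1

111111111000011


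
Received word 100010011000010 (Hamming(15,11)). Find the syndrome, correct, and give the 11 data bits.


Syndrome = 11: error at position 11

Data: 01001010010 (corrected bit 11)


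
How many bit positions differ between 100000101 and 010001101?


XOR: 110001000
Count of 1s: 3

3


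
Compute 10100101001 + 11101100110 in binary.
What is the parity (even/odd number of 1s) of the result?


10100101001 = 1321
11101100110 = 1894
Sum = 3215 = 110010001111
1s count = 7

odd parity (7 ones in 110010001111)


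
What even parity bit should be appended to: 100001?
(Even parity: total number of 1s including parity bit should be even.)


Number of 1s in data: 2
Parity bit: 0

0


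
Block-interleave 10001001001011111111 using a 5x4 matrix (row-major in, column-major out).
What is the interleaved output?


Matrix:
  1000
  1001
  0010
  1111
  1111
Read columns: 11011000110011101011

11011000110011101011


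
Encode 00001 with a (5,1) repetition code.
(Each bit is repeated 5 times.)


Each bit -> 5 copies

0000000000000000000011111


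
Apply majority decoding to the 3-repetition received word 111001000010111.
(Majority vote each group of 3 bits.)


Groups: 111, 001, 000, 010, 111
Majority votes: 10001

10001


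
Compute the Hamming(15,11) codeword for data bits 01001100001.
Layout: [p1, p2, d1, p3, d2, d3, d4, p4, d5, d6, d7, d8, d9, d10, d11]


Parity bits: p1=1, p2=0, p3=0, p4=1

100010011100001


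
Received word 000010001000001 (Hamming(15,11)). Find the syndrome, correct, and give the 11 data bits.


Syndrome = 3: error at position 3

Data: 11001000001 (corrected bit 3)


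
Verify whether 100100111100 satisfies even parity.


Number of 1s: 6

Yes, parity is correct (6 ones)


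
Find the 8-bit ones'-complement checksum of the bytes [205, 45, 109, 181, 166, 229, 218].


Sum = 1153 mod 256 = 129
Complement = 126

126


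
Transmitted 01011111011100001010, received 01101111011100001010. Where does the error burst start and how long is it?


XOR: 00110000000000000000

Burst at position 2, length 2


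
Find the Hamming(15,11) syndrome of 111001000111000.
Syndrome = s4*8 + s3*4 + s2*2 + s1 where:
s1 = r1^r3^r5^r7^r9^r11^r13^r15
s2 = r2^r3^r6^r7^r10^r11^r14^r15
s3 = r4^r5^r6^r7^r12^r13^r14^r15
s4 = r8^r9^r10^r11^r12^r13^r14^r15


s1=1, s2=1, s3=0, s4=1

Syndrome = 11 (error at position 11)


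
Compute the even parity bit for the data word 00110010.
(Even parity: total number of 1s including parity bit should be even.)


Number of 1s in data: 3
Parity bit: 1

1


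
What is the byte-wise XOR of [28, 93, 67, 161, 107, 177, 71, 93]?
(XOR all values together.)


XOR chain: 28 ^ 93 ^ 67 ^ 161 ^ 107 ^ 177 ^ 71 ^ 93 = 99

99


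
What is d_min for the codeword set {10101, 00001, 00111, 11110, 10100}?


Comparing all pairs, minimum distance: 1
Can detect 0 errors, correct 0 errors

1


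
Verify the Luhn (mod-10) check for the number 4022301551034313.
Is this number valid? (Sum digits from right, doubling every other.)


Luhn sum = 48
48 mod 10 = 8

Invalid (Luhn sum mod 10 = 8)


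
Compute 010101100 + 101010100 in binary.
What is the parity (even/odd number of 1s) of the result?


010101100 = 172
101010100 = 340
Sum = 512 = 1000000000
1s count = 1

odd parity (1 ones in 1000000000)


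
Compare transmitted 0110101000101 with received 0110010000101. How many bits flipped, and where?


XOR: 0000111000000

3 error(s) at position(s): 4, 5, 6


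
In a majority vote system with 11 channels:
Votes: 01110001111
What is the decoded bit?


Ones: 7 out of 11
Threshold: 6

1 (7/11 voted 1)


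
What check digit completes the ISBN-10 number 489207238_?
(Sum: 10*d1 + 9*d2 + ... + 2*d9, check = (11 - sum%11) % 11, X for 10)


Weighted sum: 266
266 mod 11 = 2

Check digit: 9


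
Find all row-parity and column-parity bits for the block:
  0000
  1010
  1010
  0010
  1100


Row parities: 00010
Column parities: 1110

Row P: 00010, Col P: 1110, Corner: 1


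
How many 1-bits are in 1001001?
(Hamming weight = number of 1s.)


Counting 1s in 1001001

3


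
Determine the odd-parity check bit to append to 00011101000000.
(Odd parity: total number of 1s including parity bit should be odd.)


Number of 1s in data: 4
Parity bit: 1

1


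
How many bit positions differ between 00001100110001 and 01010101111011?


XOR: 01011001001010
Count of 1s: 6

6


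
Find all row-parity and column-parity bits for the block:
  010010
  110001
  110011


Row parities: 010
Column parities: 010000

Row P: 010, Col P: 010000, Corner: 1


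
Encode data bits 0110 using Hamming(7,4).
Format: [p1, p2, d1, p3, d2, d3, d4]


Parity bits: p1=1, p2=1, p3=0

1100110


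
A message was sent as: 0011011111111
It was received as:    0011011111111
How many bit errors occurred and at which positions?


XOR: 0000000000000

0 errors (received matches sent)


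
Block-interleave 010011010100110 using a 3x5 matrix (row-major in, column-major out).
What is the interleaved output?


Matrix:
  01001
  10101
  00110
Read columns: 010100011001110

010100011001110


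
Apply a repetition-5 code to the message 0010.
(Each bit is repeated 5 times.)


Each bit -> 5 copies

00000000001111100000


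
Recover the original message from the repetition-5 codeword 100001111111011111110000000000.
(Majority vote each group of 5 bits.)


Groups: 10000, 11111, 11011, 11111, 00000, 00000
Majority votes: 011100

011100


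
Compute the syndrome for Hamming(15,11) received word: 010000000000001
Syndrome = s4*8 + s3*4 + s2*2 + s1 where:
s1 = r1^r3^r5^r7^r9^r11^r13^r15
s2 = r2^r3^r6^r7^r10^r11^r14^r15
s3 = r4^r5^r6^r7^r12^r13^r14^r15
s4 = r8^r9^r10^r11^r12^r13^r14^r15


s1=1, s2=0, s3=1, s4=1

Syndrome = 13 (error at position 13)


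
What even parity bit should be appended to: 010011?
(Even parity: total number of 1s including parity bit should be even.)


Number of 1s in data: 3
Parity bit: 1

1


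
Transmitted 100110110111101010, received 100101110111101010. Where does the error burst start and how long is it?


XOR: 000011000000000000

Burst at position 4, length 2


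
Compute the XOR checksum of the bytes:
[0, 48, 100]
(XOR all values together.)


XOR chain: 0 ^ 48 ^ 100 = 84

84


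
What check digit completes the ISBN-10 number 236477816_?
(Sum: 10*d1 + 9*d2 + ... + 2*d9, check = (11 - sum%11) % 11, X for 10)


Weighted sum: 247
247 mod 11 = 5

Check digit: 6


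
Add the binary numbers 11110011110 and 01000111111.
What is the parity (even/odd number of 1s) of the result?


11110011110 = 1950
01000111111 = 575
Sum = 2525 = 100111011101
1s count = 8

even parity (8 ones in 100111011101)


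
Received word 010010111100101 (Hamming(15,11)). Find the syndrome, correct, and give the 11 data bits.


Syndrome = 9: error at position 9

Data: 01010100101 (corrected bit 9)


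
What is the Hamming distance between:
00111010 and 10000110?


XOR: 10111100
Count of 1s: 5

5


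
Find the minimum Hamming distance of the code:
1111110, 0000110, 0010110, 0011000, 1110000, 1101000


Comparing all pairs, minimum distance: 1
Can detect 0 errors, correct 0 errors

1


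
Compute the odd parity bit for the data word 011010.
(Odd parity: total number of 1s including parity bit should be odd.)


Number of 1s in data: 3
Parity bit: 0

0


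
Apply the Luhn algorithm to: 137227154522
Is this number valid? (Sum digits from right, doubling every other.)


Luhn sum = 49
49 mod 10 = 9

Invalid (Luhn sum mod 10 = 9)


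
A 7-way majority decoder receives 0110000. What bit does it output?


Ones: 2 out of 7
Threshold: 4

0 (2/7 voted 1)


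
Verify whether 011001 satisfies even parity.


Number of 1s: 3

No, parity error (3 ones)


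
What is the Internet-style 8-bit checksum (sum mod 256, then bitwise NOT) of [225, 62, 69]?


Sum = 356 mod 256 = 100
Complement = 155

155


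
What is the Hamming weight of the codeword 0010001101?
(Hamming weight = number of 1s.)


Counting 1s in 0010001101

4


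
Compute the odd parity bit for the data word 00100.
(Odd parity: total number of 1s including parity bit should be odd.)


Number of 1s in data: 1
Parity bit: 0

0


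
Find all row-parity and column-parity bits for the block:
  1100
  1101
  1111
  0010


Row parities: 0101
Column parities: 1100

Row P: 0101, Col P: 1100, Corner: 0


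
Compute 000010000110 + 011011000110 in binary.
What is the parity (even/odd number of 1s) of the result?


000010000110 = 134
011011000110 = 1734
Sum = 1868 = 11101001100
1s count = 6

even parity (6 ones in 11101001100)


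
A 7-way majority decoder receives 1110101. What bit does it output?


Ones: 5 out of 7
Threshold: 4

1 (5/7 voted 1)


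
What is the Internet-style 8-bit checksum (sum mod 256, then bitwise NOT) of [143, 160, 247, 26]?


Sum = 576 mod 256 = 64
Complement = 191

191


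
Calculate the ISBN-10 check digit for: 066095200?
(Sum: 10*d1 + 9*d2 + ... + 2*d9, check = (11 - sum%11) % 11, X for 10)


Weighted sum: 189
189 mod 11 = 2

Check digit: 9


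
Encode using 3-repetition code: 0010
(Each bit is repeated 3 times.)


Each bit -> 3 copies

000000111000


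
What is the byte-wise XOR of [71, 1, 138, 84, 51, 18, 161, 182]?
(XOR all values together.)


XOR chain: 71 ^ 1 ^ 138 ^ 84 ^ 51 ^ 18 ^ 161 ^ 182 = 174

174


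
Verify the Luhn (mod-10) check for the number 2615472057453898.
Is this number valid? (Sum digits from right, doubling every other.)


Luhn sum = 88
88 mod 10 = 8

Invalid (Luhn sum mod 10 = 8)


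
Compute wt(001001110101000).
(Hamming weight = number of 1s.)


Counting 1s in 001001110101000

6


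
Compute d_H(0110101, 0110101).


XOR: 0000000
Count of 1s: 0

0


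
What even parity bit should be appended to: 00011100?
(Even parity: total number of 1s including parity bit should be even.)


Number of 1s in data: 3
Parity bit: 1

1


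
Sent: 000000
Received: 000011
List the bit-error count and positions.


XOR: 000011

2 error(s) at position(s): 4, 5


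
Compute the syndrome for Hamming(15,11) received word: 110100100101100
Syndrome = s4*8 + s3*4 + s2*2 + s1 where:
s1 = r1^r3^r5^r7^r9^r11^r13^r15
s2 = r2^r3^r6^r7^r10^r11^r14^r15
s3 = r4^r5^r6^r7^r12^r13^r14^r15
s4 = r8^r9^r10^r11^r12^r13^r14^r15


s1=1, s2=1, s3=0, s4=1

Syndrome = 11 (error at position 11)


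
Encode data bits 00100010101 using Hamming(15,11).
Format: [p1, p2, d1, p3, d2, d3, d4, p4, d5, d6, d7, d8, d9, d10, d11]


Parity bits: p1=1, p2=1, p3=1, p4=1

110101010010101


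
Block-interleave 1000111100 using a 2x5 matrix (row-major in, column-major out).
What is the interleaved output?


Matrix:
  10001
  11100
Read columns: 1101010010

1101010010


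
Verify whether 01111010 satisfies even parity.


Number of 1s: 5

No, parity error (5 ones)


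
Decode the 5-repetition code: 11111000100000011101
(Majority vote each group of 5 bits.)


Groups: 11111, 00010, 00000, 11101
Majority votes: 1001

1001


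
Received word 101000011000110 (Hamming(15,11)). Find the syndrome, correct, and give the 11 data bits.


Syndrome = 0: no error detected

Data: 10001000110 (no errors)


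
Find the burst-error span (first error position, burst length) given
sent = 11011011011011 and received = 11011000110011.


XOR: 00000011101000

Burst at position 6, length 5


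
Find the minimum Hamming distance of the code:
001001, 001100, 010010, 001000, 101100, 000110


Comparing all pairs, minimum distance: 1
Can detect 0 errors, correct 0 errors

1


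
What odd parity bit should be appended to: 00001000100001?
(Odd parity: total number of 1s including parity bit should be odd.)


Number of 1s in data: 3
Parity bit: 0

0


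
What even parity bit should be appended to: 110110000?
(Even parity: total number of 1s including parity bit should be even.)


Number of 1s in data: 4
Parity bit: 0

0


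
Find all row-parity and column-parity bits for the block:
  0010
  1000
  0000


Row parities: 110
Column parities: 1010

Row P: 110, Col P: 1010, Corner: 0


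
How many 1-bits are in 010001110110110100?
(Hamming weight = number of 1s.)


Counting 1s in 010001110110110100

9


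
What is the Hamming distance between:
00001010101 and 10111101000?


XOR: 10110111101
Count of 1s: 8

8


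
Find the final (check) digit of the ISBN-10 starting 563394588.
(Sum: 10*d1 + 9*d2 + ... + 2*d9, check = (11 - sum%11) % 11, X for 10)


Weighted sum: 283
283 mod 11 = 8

Check digit: 3


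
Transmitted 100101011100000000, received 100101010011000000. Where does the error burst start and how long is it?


XOR: 000000001111000000

Burst at position 8, length 4


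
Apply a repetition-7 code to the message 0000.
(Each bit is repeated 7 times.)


Each bit -> 7 copies

0000000000000000000000000000


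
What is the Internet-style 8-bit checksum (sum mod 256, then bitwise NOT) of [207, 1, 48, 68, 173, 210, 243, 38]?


Sum = 988 mod 256 = 220
Complement = 35

35


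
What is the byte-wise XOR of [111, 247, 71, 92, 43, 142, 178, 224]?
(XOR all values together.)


XOR chain: 111 ^ 247 ^ 71 ^ 92 ^ 43 ^ 142 ^ 178 ^ 224 = 116

116


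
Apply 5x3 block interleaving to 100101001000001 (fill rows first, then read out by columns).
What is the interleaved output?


Matrix:
  100
  101
  001
  000
  001
Read columns: 110000000001101

110000000001101


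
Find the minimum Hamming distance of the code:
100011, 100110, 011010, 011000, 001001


Comparing all pairs, minimum distance: 1
Can detect 0 errors, correct 0 errors

1


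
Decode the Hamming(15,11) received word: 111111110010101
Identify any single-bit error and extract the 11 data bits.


Syndrome = 1: error at position 1

Data: 11110010101 (corrected bit 1)


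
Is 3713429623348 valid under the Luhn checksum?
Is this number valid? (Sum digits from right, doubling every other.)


Luhn sum = 62
62 mod 10 = 2

Invalid (Luhn sum mod 10 = 2)


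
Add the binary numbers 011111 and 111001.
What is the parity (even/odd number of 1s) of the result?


011111 = 31
111001 = 57
Sum = 88 = 1011000
1s count = 3

odd parity (3 ones in 1011000)


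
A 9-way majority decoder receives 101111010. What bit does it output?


Ones: 6 out of 9
Threshold: 5

1 (6/9 voted 1)


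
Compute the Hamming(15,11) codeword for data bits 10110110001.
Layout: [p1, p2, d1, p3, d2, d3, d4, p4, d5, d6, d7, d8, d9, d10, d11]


Parity bits: p1=0, p2=0, p3=1, p4=1

001101110110001


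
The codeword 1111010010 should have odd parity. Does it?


Number of 1s: 6

No, parity error (6 ones)


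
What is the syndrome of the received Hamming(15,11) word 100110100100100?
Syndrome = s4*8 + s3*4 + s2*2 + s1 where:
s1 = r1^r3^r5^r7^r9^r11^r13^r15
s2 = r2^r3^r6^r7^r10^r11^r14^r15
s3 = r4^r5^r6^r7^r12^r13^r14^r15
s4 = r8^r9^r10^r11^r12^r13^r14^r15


s1=0, s2=0, s3=0, s4=0

Syndrome = 0 (no error)


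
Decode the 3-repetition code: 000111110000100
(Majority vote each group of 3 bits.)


Groups: 000, 111, 110, 000, 100
Majority votes: 01100

01100


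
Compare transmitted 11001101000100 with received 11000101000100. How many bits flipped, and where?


XOR: 00001000000000

1 error(s) at position(s): 4


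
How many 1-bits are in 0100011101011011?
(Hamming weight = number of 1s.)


Counting 1s in 0100011101011011

9


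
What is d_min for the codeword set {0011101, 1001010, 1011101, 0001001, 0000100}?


Comparing all pairs, minimum distance: 1
Can detect 0 errors, correct 0 errors

1


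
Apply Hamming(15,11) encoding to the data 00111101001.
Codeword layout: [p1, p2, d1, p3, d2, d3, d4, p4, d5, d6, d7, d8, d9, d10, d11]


Parity bits: p1=1, p2=0, p3=0, p4=0

100001101101001


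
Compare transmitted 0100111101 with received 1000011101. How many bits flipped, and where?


XOR: 1100100000

3 error(s) at position(s): 0, 1, 4


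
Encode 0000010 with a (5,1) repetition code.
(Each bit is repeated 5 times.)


Each bit -> 5 copies

00000000000000000000000001111100000


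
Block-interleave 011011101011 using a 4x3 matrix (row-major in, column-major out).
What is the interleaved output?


Matrix:
  011
  011
  101
  011
Read columns: 001011011111

001011011111


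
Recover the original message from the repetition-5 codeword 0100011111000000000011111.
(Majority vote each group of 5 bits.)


Groups: 01000, 11111, 00000, 00000, 11111
Majority votes: 01001

01001


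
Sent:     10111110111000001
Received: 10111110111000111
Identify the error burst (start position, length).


XOR: 00000000000000110

Burst at position 14, length 2


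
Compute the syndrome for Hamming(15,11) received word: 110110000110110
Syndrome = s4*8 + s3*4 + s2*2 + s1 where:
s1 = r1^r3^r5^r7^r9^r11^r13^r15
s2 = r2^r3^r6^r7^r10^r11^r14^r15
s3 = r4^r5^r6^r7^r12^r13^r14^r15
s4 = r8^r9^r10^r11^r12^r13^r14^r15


s1=0, s2=0, s3=0, s4=0

Syndrome = 0 (no error)


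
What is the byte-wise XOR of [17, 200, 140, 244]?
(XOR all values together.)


XOR chain: 17 ^ 200 ^ 140 ^ 244 = 161

161


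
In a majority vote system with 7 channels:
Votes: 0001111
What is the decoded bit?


Ones: 4 out of 7
Threshold: 4

1 (4/7 voted 1)


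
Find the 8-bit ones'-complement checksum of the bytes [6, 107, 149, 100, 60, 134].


Sum = 556 mod 256 = 44
Complement = 211

211


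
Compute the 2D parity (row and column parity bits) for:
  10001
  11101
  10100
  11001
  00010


Row parities: 00011
Column parities: 00011

Row P: 00011, Col P: 00011, Corner: 0


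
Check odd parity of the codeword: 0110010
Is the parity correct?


Number of 1s: 3

Yes, parity is correct (3 ones)


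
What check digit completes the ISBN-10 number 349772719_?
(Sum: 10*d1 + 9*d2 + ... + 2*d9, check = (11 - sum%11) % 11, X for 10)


Weighted sum: 288
288 mod 11 = 2

Check digit: 9


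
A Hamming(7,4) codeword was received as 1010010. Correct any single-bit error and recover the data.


Syndrome = 4: error at position 4

Data: 1010 (corrected bit 4)


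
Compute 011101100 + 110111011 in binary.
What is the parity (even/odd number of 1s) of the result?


011101100 = 236
110111011 = 443
Sum = 679 = 1010100111
1s count = 6

even parity (6 ones in 1010100111)


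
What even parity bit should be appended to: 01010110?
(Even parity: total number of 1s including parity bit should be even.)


Number of 1s in data: 4
Parity bit: 0

0


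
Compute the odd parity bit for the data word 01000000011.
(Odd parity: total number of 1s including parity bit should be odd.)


Number of 1s in data: 3
Parity bit: 0

0


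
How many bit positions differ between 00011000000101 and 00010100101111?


XOR: 00001100101010
Count of 1s: 5

5


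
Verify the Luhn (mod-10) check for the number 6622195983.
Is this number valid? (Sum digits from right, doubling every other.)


Luhn sum = 46
46 mod 10 = 6

Invalid (Luhn sum mod 10 = 6)


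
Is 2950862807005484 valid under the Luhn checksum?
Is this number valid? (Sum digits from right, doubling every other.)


Luhn sum = 62
62 mod 10 = 2

Invalid (Luhn sum mod 10 = 2)


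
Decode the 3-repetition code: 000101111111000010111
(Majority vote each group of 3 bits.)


Groups: 000, 101, 111, 111, 000, 010, 111
Majority votes: 0111001

0111001


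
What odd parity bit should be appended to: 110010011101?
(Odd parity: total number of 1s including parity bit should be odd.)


Number of 1s in data: 7
Parity bit: 0

0


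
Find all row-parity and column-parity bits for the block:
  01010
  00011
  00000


Row parities: 000
Column parities: 01001

Row P: 000, Col P: 01001, Corner: 0


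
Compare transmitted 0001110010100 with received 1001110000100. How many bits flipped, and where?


XOR: 1000000010000

2 error(s) at position(s): 0, 8


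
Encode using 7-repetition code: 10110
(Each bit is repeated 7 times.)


Each bit -> 7 copies

11111110000000111111111111110000000


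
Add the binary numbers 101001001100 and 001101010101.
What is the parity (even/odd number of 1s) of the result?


101001001100 = 2636
001101010101 = 853
Sum = 3489 = 110110100001
1s count = 6

even parity (6 ones in 110110100001)


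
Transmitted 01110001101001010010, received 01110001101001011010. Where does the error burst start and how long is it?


XOR: 00000000000000001000

Burst at position 16, length 1


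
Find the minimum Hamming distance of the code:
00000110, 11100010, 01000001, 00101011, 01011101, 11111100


Comparing all pairs, minimum distance: 3
Can detect 2 errors, correct 1 errors

3


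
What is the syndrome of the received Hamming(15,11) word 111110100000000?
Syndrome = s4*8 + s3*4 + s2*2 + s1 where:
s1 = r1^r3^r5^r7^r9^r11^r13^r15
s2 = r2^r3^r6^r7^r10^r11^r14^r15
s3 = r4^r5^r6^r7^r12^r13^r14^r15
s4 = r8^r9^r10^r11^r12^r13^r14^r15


s1=0, s2=1, s3=1, s4=0

Syndrome = 6 (error at position 6)


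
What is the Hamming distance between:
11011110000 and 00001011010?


XOR: 11010101010
Count of 1s: 6

6


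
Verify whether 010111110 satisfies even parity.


Number of 1s: 6

Yes, parity is correct (6 ones)


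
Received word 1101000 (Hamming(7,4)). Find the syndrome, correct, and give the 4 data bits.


Syndrome = 7: error at position 7

Data: 0001 (corrected bit 7)


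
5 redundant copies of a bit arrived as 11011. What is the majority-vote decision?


Ones: 4 out of 5
Threshold: 3

1 (4/5 voted 1)


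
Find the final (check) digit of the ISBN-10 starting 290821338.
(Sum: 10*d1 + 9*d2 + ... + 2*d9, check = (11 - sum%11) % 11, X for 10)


Weighted sum: 211
211 mod 11 = 2

Check digit: 9


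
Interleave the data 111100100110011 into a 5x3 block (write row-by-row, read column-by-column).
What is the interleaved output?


Matrix:
  111
  100
  100
  110
  011
Read columns: 111101001110001

111101001110001


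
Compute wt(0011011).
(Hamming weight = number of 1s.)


Counting 1s in 0011011

4


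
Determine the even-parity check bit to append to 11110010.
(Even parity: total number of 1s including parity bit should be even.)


Number of 1s in data: 5
Parity bit: 1

1


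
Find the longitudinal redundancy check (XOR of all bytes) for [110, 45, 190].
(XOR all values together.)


XOR chain: 110 ^ 45 ^ 190 = 253

253


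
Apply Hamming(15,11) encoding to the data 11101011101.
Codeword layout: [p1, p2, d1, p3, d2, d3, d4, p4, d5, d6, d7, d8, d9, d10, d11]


Parity bits: p1=0, p2=0, p3=1, p4=1

001111011011101


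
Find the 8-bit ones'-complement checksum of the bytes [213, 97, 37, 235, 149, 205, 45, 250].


Sum = 1231 mod 256 = 207
Complement = 48

48


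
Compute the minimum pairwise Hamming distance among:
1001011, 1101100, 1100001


Comparing all pairs, minimum distance: 3
Can detect 2 errors, correct 1 errors

3


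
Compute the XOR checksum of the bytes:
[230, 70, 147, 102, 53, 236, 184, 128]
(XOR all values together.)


XOR chain: 230 ^ 70 ^ 147 ^ 102 ^ 53 ^ 236 ^ 184 ^ 128 = 180

180


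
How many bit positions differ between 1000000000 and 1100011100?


XOR: 0100011100
Count of 1s: 4

4


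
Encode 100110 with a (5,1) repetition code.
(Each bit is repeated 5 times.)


Each bit -> 5 copies

111110000000000111111111100000


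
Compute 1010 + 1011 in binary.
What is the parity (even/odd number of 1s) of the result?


1010 = 10
1011 = 11
Sum = 21 = 10101
1s count = 3

odd parity (3 ones in 10101)


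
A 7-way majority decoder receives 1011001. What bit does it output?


Ones: 4 out of 7
Threshold: 4

1 (4/7 voted 1)


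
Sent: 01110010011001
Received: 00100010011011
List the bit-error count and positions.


XOR: 01010000000010

3 error(s) at position(s): 1, 3, 12


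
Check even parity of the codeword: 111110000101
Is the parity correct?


Number of 1s: 7

No, parity error (7 ones)


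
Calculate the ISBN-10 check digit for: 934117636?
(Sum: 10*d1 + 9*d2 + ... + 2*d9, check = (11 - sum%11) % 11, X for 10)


Weighted sum: 242
242 mod 11 = 0

Check digit: 0


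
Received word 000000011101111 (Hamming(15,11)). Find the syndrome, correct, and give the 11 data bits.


Syndrome = 11: error at position 11

Data: 00001111111 (corrected bit 11)
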